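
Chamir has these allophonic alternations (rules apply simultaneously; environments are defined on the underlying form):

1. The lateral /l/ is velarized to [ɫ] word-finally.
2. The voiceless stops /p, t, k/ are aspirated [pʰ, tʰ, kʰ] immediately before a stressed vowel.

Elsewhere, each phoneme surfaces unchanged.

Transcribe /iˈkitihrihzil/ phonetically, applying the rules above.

[iˈkʰitihrihziɫ]

/i/ — not in any rule's target class → [i].
/k/ (between /i/ and /i/): immediately before a stressed vowel, so rule 2 applies → [kʰ].
/i/ — not in any rule's target class → [i].
/t/ (between /i/ and /i/): rule 2 targets it, but not immediately before a stressed vowel → unchanged [t].
/i/ (between /t/ and /h/): no rule targets it → [i].
/h/ (between /i/ and /r/): no rule targets it → [h].
/r/ stays [r].
/i/ (between /r/ and /h/) is unaffected → [i].
/h/ (between /i/ and /z/) is unaffected → [h].
/z/ stays [z].
/i/ — not in any rule's target class → [i].
/l/ — word-final, word-finally — surfaces as [ɫ] (rule 1).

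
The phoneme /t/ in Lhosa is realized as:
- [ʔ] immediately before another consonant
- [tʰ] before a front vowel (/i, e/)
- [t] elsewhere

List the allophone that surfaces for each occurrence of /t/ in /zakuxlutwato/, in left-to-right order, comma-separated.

Occurrence 1 (position 8): immediately before another consonant → [ʔ].
Occurrence 2 (position 11): no conditioning environment matches → elsewhere allophone [t].

[ʔ], [t]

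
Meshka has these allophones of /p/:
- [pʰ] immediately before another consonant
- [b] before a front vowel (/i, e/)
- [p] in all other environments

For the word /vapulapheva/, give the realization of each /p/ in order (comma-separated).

Occurrence 1 (position 3): no conditioning environment matches → elsewhere allophone [p].
Occurrence 2 (position 7): immediately before another consonant → [pʰ].

[p], [pʰ]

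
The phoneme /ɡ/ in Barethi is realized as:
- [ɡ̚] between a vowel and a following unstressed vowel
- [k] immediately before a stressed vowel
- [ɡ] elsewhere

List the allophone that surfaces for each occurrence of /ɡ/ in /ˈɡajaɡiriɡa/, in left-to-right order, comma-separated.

[k], [ɡ̚], [ɡ̚]

Occurrence 1 (position 1): immediately before a stressed vowel → [k].
Occurrence 2 (position 5): between a vowel and a following unstressed vowel → [ɡ̚].
Occurrence 3 (position 9): between a vowel and a following unstressed vowel → [ɡ̚].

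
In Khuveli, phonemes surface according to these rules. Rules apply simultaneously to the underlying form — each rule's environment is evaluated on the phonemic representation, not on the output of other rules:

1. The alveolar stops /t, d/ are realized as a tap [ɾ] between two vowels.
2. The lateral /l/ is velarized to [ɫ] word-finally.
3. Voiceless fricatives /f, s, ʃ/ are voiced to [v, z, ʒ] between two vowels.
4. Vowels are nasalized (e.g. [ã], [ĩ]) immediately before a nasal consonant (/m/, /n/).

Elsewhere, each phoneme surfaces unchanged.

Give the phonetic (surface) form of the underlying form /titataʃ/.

/t/ (word-initial): rule 1 targets it, but not between two vowels → unchanged [t].
/i/ (between /t/ and /t/) fails the environment for rule 4, so it stays [i].
/t/ (between /i/ and /a/) occurs between two vowels → [ɾ] by rule 1.
/a/ (between /t/ and /t/) is in the target of rule 4 but the environment (before a nasal consonant) is not met → [a].
/t/ (between /a/ and /a/): between two vowels, so rule 1 applies → [ɾ].
/a/ (between /t/ and /ʃ/) fails the environment for rule 4, so it stays [a].
/ʃ/ (word-final): rule 3 targets it, but not between two vowels → unchanged [ʃ].

[tiɾaɾaʃ]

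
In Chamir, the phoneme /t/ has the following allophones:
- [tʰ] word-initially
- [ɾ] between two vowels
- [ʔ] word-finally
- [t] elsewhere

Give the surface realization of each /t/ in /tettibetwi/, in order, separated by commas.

Occurrence 1 (position 1): word-initially → [tʰ].
Occurrence 2 (position 3): no conditioning environment matches → elsewhere allophone [t].
Occurrence 3 (position 4): no conditioning environment matches → elsewhere allophone [t].
Occurrence 4 (position 8): no conditioning environment matches → elsewhere allophone [t].

[tʰ], [t], [t], [t]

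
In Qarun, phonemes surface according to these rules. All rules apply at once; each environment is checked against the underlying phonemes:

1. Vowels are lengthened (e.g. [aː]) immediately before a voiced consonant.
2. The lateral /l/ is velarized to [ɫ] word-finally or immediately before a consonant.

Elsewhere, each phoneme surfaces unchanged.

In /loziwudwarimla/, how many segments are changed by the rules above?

5

Segments that undergo a rule: /o/ → [oː] (rule 1); /i/ → [iː] (rule 1); /u/ → [uː] (rule 1); /a/ → [aː] (rule 1); /i/ → [iː] (rule 1).
All other segments surface unchanged.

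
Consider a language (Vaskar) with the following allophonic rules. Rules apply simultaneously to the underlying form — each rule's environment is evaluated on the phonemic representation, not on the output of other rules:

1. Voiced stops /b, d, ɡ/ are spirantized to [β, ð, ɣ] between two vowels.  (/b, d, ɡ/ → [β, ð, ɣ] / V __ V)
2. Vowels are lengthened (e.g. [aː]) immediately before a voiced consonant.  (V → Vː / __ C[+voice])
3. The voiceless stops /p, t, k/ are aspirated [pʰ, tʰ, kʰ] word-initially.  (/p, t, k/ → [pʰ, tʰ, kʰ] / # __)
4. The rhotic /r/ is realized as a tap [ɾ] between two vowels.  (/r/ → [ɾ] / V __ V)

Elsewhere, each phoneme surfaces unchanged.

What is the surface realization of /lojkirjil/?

/l/ (word-initial): no rule targets it → [l].
Rule 2 applies to /o/ (between /l/ and /j/: before a voiced consonant) → [oː].
/j/ stays [j].
/k/ (between /j/ and /i/) is in the target of rule 3 but the environment (word-initially) is not met → [k].
Rule 2 applies to /i/ (between /k/ and /r/: before a voiced consonant) → [iː].
/r/ (between /i/ and /j/): rule 4 targets it, but not between two vowels → unchanged [r].
/j/ stays [j].
/i/ (between /j/ and /l/): before a voiced consonant, so rule 2 applies → [iː].
/l/ — not in any rule's target class → [l].

[loːjkiːrjiːl]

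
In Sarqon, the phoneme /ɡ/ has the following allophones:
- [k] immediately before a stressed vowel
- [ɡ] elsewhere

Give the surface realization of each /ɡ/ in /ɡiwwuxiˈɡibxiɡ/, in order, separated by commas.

Occurrence 1 (position 1): no conditioning environment matches → elsewhere allophone [ɡ].
Occurrence 2 (position 8): immediately before a stressed vowel → [k].
Occurrence 3 (position 13): no conditioning environment matches → elsewhere allophone [ɡ].

[ɡ], [k], [ɡ]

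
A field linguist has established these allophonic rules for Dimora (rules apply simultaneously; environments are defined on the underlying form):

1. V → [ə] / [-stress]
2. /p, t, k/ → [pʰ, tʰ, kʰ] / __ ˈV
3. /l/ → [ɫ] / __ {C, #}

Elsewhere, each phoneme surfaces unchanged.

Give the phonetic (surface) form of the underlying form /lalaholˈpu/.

[lələhəɫˈpʰu]

/l/ (word-initial) is in the target of rule 3 but the environment (word-finally or immediately before a consonant) is not met → [l].
/a/ (between /l/ and /l/): in an unstressed syllable, so rule 1 applies → [ə].
/l/ (between /a/ and /a/) fails the environment for rule 3, so it stays [l].
Rule 1 applies to /a/ (between /l/ and /h/: in an unstressed syllable) → [ə].
/o/ (between /h/ and /l/): in an unstressed syllable, so rule 1 applies → [ə].
/l/ meets the environment for rule 3 (word-finally or immediately before a consonant) → [ɫ].
/p/ (between /l/ and /u/) occurs immediately before a stressed vowel → [pʰ] by rule 2.
/u/ (word-final): rule 1 targets it, but not in an unstressed syllable → unchanged [u].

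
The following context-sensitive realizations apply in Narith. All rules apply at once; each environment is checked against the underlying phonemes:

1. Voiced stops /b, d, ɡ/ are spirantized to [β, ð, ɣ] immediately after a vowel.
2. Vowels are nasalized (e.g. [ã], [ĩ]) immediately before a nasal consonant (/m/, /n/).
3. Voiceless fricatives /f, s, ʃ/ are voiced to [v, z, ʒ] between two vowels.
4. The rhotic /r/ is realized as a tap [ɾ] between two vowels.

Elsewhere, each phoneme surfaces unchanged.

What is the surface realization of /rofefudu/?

/r/ (word-initial) is in the target of rule 4 but the environment (between two vowels) is not met → [r].
/o/ — between /r/ and /f/; rule 2 does not apply here → [o].
/f/ (between /o/ and /e/) occurs between two vowels → [v] by rule 3.
/e/ (between /f/ and /f/): rule 2 targets it, but not before a nasal consonant → unchanged [e].
/f/ (between /e/ and /u/): between two vowels, so rule 3 applies → [v].
/u/ — between /f/ and /d/; rule 2 does not apply here → [u].
/d/ meets the environment for rule 1 (immediately after a vowel) → [ð].
/u/ (word-final) is in the target of rule 2 but the environment (before a nasal consonant) is not met → [u].

[rovevuðu]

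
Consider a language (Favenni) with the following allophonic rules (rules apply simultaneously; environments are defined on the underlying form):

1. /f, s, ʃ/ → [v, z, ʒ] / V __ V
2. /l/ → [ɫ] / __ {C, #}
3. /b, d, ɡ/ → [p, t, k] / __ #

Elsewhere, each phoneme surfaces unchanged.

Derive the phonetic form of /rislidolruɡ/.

/r/ stays [r].
/i/ (between /r/ and /s/) is unaffected → [i].
/s/ (between /i/ and /l/) is in the target of rule 1 but the environment (between two vowels) is not met → [s].
/l/ (between /s/ and /i/): rule 2 targets it, but not word-finally or immediately before a consonant → unchanged [l].
/i/ stays [i].
/d/ (between /i/ and /o/) is in the target of rule 3 but the environment (word-finally) is not met → [d].
/o/ — not in any rule's target class → [o].
/l/ — between /o/ and /r/, word-finally or immediately before a consonant — surfaces as [ɫ] (rule 2).
/r/ — not in any rule's target class → [r].
/u/ stays [u].
/ɡ/ (word-final): word-finally, so rule 3 applies → [k].

[rislidoɫruk]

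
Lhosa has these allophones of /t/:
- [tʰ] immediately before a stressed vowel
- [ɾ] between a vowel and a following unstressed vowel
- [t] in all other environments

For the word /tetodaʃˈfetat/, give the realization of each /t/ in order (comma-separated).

Occurrence 1 (position 1): no conditioning environment matches → elsewhere allophone [t].
Occurrence 2 (position 3): between a vowel and an unstressed vowel → [ɾ].
Occurrence 3 (position 10): between a vowel and an unstressed vowel → [ɾ].
Occurrence 4 (position 12): no conditioning environment matches → elsewhere allophone [t].

[t], [ɾ], [ɾ], [t]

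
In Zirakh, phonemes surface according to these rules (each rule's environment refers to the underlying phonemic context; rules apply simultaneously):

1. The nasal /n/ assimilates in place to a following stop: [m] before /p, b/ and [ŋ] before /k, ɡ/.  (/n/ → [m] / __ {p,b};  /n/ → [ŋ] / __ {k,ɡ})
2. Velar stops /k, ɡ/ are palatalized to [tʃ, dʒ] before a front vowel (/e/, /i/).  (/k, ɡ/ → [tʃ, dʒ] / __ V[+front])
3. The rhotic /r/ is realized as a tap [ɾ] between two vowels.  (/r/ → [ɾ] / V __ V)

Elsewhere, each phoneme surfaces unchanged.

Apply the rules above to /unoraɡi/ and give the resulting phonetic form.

/u/ — not in any rule's target class → [u].
/n/ — between /u/ and /o/; rule 1 does not apply here → [n].
/o/ (between /n/ and /r/): no rule targets it → [o].
Rule 3 applies to /r/ (between /o/ and /a/: between two vowels) → [ɾ].
/a/ stays [a].
/ɡ/ meets the environment for rule 2 (before a front vowel) → [dʒ].
/i/ (word-final) is unaffected → [i].

[unoɾadʒi]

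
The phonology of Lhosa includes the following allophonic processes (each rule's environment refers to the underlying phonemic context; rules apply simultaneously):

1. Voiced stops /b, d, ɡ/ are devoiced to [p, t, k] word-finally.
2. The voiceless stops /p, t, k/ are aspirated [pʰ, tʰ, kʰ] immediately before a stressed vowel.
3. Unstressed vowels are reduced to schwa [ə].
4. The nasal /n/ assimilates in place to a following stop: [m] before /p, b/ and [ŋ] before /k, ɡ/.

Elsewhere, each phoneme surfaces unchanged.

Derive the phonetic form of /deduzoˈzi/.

/d/ (word-initial): rule 1 targets it, but not word-finally → unchanged [d].
Rule 3 applies to /e/ (between /d/ and /d/: in an unstressed syllable) → [ə].
/d/ — between /e/ and /u/; rule 1 does not apply here → [d].
/u/ (between /d/ and /z/) occurs in an unstressed syllable → [ə] by rule 3.
/z/ stays [z].
Rule 3 applies to /o/ (between /z/ and /z/: in an unstressed syllable) → [ə].
/z/ — not in any rule's target class → [z].
/i/ (word-final) fails the environment for rule 3, so it stays [i].

[dədəzəˈzi]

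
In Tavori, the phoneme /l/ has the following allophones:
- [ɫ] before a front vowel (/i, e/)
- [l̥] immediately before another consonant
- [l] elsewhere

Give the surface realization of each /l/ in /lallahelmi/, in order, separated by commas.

Occurrence 1 (position 1): no conditioning environment matches → elsewhere allophone [l].
Occurrence 2 (position 3): immediately before another consonant → [l̥].
Occurrence 3 (position 4): no conditioning environment matches → elsewhere allophone [l].
Occurrence 4 (position 8): immediately before another consonant → [l̥].

[l], [l̥], [l], [l̥]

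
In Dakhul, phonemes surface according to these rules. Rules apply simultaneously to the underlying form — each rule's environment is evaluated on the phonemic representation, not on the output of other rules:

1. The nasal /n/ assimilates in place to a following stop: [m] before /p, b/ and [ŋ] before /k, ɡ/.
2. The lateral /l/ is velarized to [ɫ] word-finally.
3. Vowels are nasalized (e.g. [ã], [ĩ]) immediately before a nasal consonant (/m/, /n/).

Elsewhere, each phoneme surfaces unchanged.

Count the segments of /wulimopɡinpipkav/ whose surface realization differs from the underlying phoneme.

3

Segments that undergo a rule: /i/ → [ĩ] (rule 3); /i/ → [ĩ] (rule 3); /n/ → [m] (rule 1).
All other segments surface unchanged.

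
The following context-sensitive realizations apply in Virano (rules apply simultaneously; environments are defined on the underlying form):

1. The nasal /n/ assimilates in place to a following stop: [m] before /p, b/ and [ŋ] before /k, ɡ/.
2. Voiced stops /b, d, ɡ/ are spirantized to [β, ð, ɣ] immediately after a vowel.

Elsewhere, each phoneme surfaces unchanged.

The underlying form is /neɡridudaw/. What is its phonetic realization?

/n/ (word-initial): rule 1 targets it, but not before a labial or velar stop → unchanged [n].
/ɡ/ (between /e/ and /r/): immediately after a vowel, so rule 2 applies → [ɣ].
/d/ (between /i/ and /u/) occurs immediately after a vowel → [ð] by rule 2.
/d/ (between /u/ and /a/) occurs immediately after a vowel → [ð] by rule 2.

[neɣriðuðaw]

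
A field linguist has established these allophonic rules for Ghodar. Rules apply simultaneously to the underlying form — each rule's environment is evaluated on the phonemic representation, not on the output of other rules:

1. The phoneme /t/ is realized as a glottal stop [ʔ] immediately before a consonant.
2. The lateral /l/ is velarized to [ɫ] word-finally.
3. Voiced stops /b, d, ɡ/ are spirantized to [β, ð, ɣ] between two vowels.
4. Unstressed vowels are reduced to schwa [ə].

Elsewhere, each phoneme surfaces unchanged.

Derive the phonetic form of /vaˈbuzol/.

/v/ (word-initial) is unaffected → [v].
/a/ (between /v/ and /b/) occurs in an unstressed syllable → [ə] by rule 4.
/b/ meets the environment for rule 3 (between two vowels) → [β].
/u/ (between /b/ and /z/): rule 4 targets it, but not in an unstressed syllable → unchanged [u].
/z/ stays [z].
Rule 4 applies to /o/ (between /z/ and /l/: in an unstressed syllable) → [ə].
/l/ (word-final): word-finally, so rule 2 applies → [ɫ].

[vəˈβuzəɫ]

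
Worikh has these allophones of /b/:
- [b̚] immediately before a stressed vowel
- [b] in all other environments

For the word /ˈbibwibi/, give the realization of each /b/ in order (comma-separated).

Occurrence 1 (position 1): immediately before a stressed vowel → [b̚].
Occurrence 2 (position 3): no conditioning environment matches → elsewhere allophone [b].
Occurrence 3 (position 6): no conditioning environment matches → elsewhere allophone [b].

[b̚], [b], [b]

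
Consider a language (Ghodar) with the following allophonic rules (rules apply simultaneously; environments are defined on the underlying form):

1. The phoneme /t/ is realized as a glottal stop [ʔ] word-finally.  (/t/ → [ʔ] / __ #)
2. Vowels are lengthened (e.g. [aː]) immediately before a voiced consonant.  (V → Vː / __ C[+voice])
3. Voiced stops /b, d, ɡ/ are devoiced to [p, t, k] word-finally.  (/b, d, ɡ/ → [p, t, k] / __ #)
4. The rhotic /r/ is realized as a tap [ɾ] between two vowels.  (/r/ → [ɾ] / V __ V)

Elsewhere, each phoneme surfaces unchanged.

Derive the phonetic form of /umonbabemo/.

[uːmoːnbaːbeːmo]

Rule 2 applies to /u/ (word-initial: before a voiced consonant) → [uː].
/o/ meets the environment for rule 2 (before a voiced consonant) → [oː].
/b/ (between /n/ and /a/): rule 3 targets it, but not word-finally → unchanged [b].
/a/ (between /b/ and /b/): before a voiced consonant, so rule 2 applies → [aː].
/b/ (between /a/ and /e/): rule 3 targets it, but not word-finally → unchanged [b].
Rule 2 applies to /e/ (between /b/ and /m/: before a voiced consonant) → [eː].
/o/ (word-final): rule 2 targets it, but not before a voiced consonant → unchanged [o].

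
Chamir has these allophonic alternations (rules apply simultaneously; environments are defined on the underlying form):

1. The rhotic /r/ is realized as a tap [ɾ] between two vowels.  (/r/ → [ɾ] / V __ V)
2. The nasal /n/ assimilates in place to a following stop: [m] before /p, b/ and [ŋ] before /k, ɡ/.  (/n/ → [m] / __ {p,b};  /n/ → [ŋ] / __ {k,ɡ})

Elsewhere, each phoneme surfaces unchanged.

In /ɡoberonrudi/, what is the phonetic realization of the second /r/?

[r]

/r/ (between /n/ and /u/) is in the target of rule 1 but the environment (between two vowels) is not met → [r].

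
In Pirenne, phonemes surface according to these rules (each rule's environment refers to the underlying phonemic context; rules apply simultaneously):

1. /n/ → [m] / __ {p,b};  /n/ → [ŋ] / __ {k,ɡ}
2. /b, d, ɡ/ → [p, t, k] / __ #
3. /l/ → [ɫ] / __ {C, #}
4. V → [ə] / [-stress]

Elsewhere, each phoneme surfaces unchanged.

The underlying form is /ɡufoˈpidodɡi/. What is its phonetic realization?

/ɡ/ — word-initial; rule 2 does not apply here → [ɡ].
/u/ — between /ɡ/ and /f/, in an unstressed syllable — surfaces as [ə] (rule 4).
Rule 4 applies to /o/ (between /f/ and /p/: in an unstressed syllable) → [ə].
/i/ (between /p/ and /d/) is in the target of rule 4 but the environment (in an unstressed syllable) is not met → [i].
/d/ (between /i/ and /o/): rule 2 targets it, but not word-finally → unchanged [d].
/o/ — between /d/ and /d/, in an unstressed syllable — surfaces as [ə] (rule 4).
/d/ (between /o/ and /ɡ/) is in the target of rule 2 but the environment (word-finally) is not met → [d].
/ɡ/ (between /d/ and /i/) is in the target of rule 2 but the environment (word-finally) is not met → [ɡ].
Rule 4 applies to /i/ (word-final: in an unstressed syllable) → [ə].

[ɡəfəˈpidədɡə]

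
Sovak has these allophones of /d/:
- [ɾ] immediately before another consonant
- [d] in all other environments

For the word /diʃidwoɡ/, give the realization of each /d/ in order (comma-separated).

[d], [ɾ]

Occurrence 1 (position 1): no conditioning environment matches → elsewhere allophone [d].
Occurrence 2 (position 5): immediately before another consonant → [ɾ].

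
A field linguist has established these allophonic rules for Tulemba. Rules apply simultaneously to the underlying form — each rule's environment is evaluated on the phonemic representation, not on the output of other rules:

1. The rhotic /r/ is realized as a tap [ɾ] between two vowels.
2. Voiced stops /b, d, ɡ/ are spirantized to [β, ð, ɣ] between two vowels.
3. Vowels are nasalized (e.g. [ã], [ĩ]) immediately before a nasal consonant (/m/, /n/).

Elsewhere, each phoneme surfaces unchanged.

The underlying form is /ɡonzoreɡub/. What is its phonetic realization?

[ɡõnzoɾeɣub]

/ɡ/ — word-initial; rule 2 does not apply here → [ɡ].
/o/ (between /ɡ/ and /n/) occurs before a nasal consonant → [õ] by rule 3.
/n/ (between /o/ and /z/): no rule targets it → [n].
/z/ (between /n/ and /o/): no rule targets it → [z].
/o/ — between /z/ and /r/; rule 3 does not apply here → [o].
/r/ (between /o/ and /e/) occurs between two vowels → [ɾ] by rule 1.
/e/ (between /r/ and /ɡ/) fails the environment for rule 3, so it stays [e].
/ɡ/ (between /e/ and /u/): between two vowels, so rule 2 applies → [ɣ].
/u/ (between /ɡ/ and /b/): rule 3 targets it, but not before a nasal consonant → unchanged [u].
/b/ — word-final; rule 2 does not apply here → [b].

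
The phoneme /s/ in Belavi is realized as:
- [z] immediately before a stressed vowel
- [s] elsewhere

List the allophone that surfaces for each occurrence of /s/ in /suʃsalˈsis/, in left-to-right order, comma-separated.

Occurrence 1 (position 1): no conditioning environment matches → elsewhere allophone [s].
Occurrence 2 (position 4): no conditioning environment matches → elsewhere allophone [s].
Occurrence 3 (position 7): immediately before a stressed vowel → [z].
Occurrence 4 (position 9): no conditioning environment matches → elsewhere allophone [s].

[s], [s], [z], [s]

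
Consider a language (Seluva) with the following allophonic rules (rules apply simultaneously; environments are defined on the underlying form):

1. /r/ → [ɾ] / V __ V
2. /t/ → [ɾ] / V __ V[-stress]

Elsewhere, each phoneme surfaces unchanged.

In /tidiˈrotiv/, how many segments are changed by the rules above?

2

Segments that undergo a rule: /r/ → [ɾ] (rule 1); /t/ → [ɾ] (rule 2).
All other segments surface unchanged.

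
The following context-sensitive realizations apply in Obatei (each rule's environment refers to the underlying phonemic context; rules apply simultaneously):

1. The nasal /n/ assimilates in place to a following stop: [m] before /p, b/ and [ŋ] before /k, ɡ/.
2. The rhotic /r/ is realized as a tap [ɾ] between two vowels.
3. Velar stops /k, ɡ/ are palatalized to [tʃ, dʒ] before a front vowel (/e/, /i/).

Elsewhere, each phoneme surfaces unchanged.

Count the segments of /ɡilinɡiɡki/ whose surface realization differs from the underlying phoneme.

4

Segments that undergo a rule: /ɡ/ → [dʒ] (rule 3); /n/ → [ŋ] (rule 1); /ɡ/ → [dʒ] (rule 3); /k/ → [tʃ] (rule 3).
All other segments surface unchanged.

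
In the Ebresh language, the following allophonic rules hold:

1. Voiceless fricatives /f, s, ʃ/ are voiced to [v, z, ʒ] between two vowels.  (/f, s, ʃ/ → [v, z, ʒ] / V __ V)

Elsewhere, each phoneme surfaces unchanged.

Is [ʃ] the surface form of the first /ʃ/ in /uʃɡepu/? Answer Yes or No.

/ʃ/ (between /u/ and /ɡ/): rule 1 targets it, but not between two vowels → unchanged [ʃ].
The actual realization is [ʃ], which matches [ʃ].

Yes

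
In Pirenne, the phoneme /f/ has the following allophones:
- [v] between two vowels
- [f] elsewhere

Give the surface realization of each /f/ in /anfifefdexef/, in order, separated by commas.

Occurrence 1 (position 3): no conditioning environment matches → elsewhere allophone [f].
Occurrence 2 (position 5): between two vowels → [v].
Occurrence 3 (position 7): no conditioning environment matches → elsewhere allophone [f].
Occurrence 4 (position 12): no conditioning environment matches → elsewhere allophone [f].

[f], [v], [f], [f]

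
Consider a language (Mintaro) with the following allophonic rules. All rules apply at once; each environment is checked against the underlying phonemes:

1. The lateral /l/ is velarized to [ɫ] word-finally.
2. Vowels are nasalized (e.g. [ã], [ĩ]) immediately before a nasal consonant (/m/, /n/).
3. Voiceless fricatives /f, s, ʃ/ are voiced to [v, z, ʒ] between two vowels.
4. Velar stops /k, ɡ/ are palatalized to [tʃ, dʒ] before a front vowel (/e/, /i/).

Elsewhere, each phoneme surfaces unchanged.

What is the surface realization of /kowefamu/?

[kowevãmu]

/k/ (word-initial) fails the environment for rule 4, so it stays [k].
/o/ (between /k/ and /w/): rule 2 targets it, but not before a nasal consonant → unchanged [o].
/w/ (between /o/ and /e/) is unaffected → [w].
/e/ (between /w/ and /f/) is in the target of rule 2 but the environment (before a nasal consonant) is not met → [e].
Rule 3 applies to /f/ (between /e/ and /a/: between two vowels) → [v].
/a/ (between /f/ and /m/) occurs before a nasal consonant → [ã] by rule 2.
/m/ (between /a/ and /u/): no rule targets it → [m].
/u/ (word-final) is in the target of rule 2 but the environment (before a nasal consonant) is not met → [u].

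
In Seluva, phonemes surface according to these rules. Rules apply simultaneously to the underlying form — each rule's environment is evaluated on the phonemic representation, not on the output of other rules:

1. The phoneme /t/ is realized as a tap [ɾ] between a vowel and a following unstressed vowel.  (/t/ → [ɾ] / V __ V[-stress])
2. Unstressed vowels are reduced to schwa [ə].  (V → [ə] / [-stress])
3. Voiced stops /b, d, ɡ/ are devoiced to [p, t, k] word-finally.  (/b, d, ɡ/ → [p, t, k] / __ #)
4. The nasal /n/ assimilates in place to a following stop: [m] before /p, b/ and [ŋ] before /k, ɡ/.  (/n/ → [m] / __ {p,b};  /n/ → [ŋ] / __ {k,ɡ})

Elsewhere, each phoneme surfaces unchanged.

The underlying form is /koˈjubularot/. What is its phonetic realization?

[kəˈjubələrət]

/k/ stays [k].
/o/ (between /k/ and /j/): in an unstressed syllable, so rule 2 applies → [ə].
/j/ (between /o/ and /u/) is unaffected → [j].
/u/ (between /j/ and /b/): rule 2 targets it, but not in an unstressed syllable → unchanged [u].
/b/ (between /u/ and /u/) fails the environment for rule 3, so it stays [b].
/u/ (between /b/ and /l/) occurs in an unstressed syllable → [ə] by rule 2.
/l/ — not in any rule's target class → [l].
/a/ — between /l/ and /r/, in an unstressed syllable — surfaces as [ə] (rule 2).
/r/ (between /a/ and /o/) is unaffected → [r].
/o/ meets the environment for rule 2 (in an unstressed syllable) → [ə].
/t/ (word-final): rule 1 targets it, but not between a vowel and a following unstressed vowel → unchanged [t].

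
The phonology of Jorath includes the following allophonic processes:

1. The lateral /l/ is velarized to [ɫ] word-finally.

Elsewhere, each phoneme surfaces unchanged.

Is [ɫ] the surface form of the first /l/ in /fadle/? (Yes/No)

/l/ (between /d/ and /e/) is in the target of rule 1 but the environment (word-finally) is not met → [l].
The actual realization is [l], not [ɫ].

No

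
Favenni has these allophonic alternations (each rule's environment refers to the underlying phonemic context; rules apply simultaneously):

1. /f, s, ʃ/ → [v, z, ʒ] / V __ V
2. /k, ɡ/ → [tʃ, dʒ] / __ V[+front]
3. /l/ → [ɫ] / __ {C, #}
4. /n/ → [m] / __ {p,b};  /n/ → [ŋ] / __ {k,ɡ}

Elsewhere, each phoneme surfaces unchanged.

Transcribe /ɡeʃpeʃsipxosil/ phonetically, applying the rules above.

/ɡ/ (word-initial) occurs before a front vowel → [dʒ] by rule 2.
/ʃ/ (between /e/ and /p/): rule 1 targets it, but not between two vowels → unchanged [ʃ].
/ʃ/ (between /e/ and /s/): rule 1 targets it, but not between two vowels → unchanged [ʃ].
/s/ — between /ʃ/ and /i/; rule 1 does not apply here → [s].
/s/ (between /o/ and /i/): between two vowels, so rule 1 applies → [z].
/l/ (word-final): word-finally or immediately before a consonant, so rule 3 applies → [ɫ].

[dʒeʃpeʃsipxoziɫ]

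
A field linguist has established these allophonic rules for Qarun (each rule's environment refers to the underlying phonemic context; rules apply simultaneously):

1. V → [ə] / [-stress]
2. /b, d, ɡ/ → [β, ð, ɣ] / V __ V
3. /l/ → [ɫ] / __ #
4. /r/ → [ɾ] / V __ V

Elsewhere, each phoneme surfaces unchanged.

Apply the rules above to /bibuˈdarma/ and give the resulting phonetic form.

/b/ (word-initial): rule 2 targets it, but not between two vowels → unchanged [b].
/i/ — between /b/ and /b/, in an unstressed syllable — surfaces as [ə] (rule 1).
/b/ — between /i/ and /u/, between two vowels — surfaces as [β] (rule 2).
Rule 1 applies to /u/ (between /b/ and /d/: in an unstressed syllable) → [ə].
/d/ (between /u/ and /a/): between two vowels, so rule 2 applies → [ð].
/a/ — between /d/ and /r/; rule 1 does not apply here → [a].
/r/ (between /a/ and /m/) is in the target of rule 4 but the environment (between two vowels) is not met → [r].
/a/ (word-final) occurs in an unstressed syllable → [ə] by rule 1.

[bəβəˈðarmə]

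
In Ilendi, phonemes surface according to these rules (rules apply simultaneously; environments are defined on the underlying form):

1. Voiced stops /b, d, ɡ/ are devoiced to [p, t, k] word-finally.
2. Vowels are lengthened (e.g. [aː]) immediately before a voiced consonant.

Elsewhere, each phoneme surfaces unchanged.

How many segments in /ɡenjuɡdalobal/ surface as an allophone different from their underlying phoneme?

5

Segments that undergo a rule: /e/ → [eː] (rule 2); /u/ → [uː] (rule 2); /a/ → [aː] (rule 2); /o/ → [oː] (rule 2); /a/ → [aː] (rule 2).
All other segments surface unchanged.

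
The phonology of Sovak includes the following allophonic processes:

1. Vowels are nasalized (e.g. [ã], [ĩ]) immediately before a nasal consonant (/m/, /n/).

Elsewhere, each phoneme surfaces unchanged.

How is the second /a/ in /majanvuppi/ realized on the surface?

[ã]

/a/ (between /j/ and /n/) occurs before a nasal consonant → [ã] by rule 1.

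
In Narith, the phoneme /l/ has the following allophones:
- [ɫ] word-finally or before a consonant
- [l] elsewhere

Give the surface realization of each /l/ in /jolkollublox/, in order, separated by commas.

Occurrence 1 (position 3): word-finally or before a consonant → [ɫ].
Occurrence 2 (position 6): word-finally or before a consonant → [ɫ].
Occurrence 3 (position 7): no conditioning environment matches → elsewhere allophone [l].
Occurrence 4 (position 10): no conditioning environment matches → elsewhere allophone [l].

[ɫ], [ɫ], [l], [l]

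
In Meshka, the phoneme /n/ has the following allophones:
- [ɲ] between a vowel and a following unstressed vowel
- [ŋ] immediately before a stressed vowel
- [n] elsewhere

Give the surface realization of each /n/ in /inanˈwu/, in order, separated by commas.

[ɲ], [n]

Occurrence 1 (position 2): between a vowel and a following unstressed vowel → [ɲ].
Occurrence 2 (position 4): no conditioning environment matches → elsewhere allophone [n].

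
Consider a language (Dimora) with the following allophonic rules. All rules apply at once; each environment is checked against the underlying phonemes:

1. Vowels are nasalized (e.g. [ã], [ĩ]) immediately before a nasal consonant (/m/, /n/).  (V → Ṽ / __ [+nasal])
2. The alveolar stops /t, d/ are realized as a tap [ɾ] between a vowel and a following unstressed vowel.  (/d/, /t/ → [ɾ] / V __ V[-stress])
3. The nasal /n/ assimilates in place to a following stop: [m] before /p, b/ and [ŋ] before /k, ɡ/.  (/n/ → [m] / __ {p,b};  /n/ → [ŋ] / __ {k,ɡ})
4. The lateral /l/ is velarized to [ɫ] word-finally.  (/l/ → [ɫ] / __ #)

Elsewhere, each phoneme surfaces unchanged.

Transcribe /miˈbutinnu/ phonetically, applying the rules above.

/m/ (word-initial) is unaffected → [m].
/i/ (between /m/ and /b/) is in the target of rule 1 but the environment (before a nasal consonant) is not met → [i].
/b/ (between /i/ and /u/): no rule targets it → [b].
/u/ (between /b/ and /t/) fails the environment for rule 1, so it stays [u].
/t/ (between /u/ and /i/) occurs between a vowel and a following unstressed vowel → [ɾ] by rule 2.
/i/ (between /t/ and /n/) occurs before a nasal consonant → [ĩ] by rule 1.
/n/ — between /i/ and /n/; rule 3 does not apply here → [n].
/n/ (between /n/ and /u/) is in the target of rule 3 but the environment (before a labial or velar stop) is not met → [n].
/u/ (word-final) fails the environment for rule 1, so it stays [u].

[miˈbuɾĩnnu]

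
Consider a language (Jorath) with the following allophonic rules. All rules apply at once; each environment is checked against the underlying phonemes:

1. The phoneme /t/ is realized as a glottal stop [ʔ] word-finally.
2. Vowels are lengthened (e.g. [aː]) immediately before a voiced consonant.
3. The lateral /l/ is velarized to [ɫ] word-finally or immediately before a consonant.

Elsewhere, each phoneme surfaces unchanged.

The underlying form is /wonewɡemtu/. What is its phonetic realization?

/w/ stays [w].
/o/ — between /w/ and /n/, before a voiced consonant — surfaces as [oː] (rule 2).
/n/ (between /o/ and /e/): no rule targets it → [n].
Rule 2 applies to /e/ (between /n/ and /w/: before a voiced consonant) → [eː].
/w/ stays [w].
/ɡ/ — not in any rule's target class → [ɡ].
Rule 2 applies to /e/ (between /ɡ/ and /m/: before a voiced consonant) → [eː].
/m/ (between /e/ and /t/): no rule targets it → [m].
/t/ (between /m/ and /u/) fails the environment for rule 1, so it stays [t].
/u/ — word-final; rule 2 does not apply here → [u].

[woːneːwɡeːmtu]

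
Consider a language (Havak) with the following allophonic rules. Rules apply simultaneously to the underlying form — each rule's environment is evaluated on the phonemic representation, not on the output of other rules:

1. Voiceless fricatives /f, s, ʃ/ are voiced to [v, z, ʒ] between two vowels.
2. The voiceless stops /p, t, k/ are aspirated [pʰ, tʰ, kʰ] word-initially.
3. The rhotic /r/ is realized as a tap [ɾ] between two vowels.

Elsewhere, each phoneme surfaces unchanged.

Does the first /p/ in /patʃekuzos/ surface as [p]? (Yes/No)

/p/ (word-initial): word-initially, so rule 2 applies → [pʰ].
The actual realization is [pʰ], not [p].

No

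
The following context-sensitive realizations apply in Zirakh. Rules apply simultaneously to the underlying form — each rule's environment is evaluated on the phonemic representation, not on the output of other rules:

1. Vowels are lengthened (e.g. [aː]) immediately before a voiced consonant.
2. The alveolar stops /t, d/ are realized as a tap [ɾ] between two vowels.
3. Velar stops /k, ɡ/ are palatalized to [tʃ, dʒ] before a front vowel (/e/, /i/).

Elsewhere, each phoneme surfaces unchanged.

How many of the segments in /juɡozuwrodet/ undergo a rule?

5

Segments that undergo a rule: /u/ → [uː] (rule 1); /o/ → [oː] (rule 1); /u/ → [uː] (rule 1); /o/ → [oː] (rule 1); /d/ → [ɾ] (rule 2).
All other segments surface unchanged.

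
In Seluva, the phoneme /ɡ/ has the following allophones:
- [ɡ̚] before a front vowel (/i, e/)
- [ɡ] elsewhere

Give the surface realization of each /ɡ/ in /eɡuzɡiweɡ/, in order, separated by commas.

Occurrence 1 (position 2): no conditioning environment matches → elsewhere allophone [ɡ].
Occurrence 2 (position 5): before a front vowel (/i, e/) → [ɡ̚].
Occurrence 3 (position 9): no conditioning environment matches → elsewhere allophone [ɡ].

[ɡ], [ɡ̚], [ɡ]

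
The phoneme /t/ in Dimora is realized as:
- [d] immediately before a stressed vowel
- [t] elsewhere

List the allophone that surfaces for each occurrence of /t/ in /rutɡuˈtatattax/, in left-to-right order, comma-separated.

[t], [d], [t], [t], [t]

Occurrence 1 (position 3): no conditioning environment matches → elsewhere allophone [t].
Occurrence 2 (position 6): immediately before a stressed vowel → [d].
Occurrence 3 (position 8): no conditioning environment matches → elsewhere allophone [t].
Occurrence 4 (position 10): no conditioning environment matches → elsewhere allophone [t].
Occurrence 5 (position 11): no conditioning environment matches → elsewhere allophone [t].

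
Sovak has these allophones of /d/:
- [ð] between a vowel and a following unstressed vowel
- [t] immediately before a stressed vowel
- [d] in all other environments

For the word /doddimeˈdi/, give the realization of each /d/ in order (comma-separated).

Occurrence 1 (position 1): no conditioning environment matches → elsewhere allophone [d].
Occurrence 2 (position 3): no conditioning environment matches → elsewhere allophone [d].
Occurrence 3 (position 4): no conditioning environment matches → elsewhere allophone [d].
Occurrence 4 (position 8): immediately before a stressed vowel → [t].

[d], [d], [d], [t]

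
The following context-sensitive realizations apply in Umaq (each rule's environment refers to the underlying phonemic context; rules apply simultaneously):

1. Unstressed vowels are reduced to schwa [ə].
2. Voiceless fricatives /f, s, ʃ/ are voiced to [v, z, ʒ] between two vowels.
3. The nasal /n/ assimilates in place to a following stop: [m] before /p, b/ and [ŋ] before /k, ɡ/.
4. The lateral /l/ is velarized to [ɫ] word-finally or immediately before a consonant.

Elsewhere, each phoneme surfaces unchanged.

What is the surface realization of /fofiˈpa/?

/f/ (word-initial): rule 2 targets it, but not between two vowels → unchanged [f].
/o/ — between /f/ and /f/, in an unstressed syllable — surfaces as [ə] (rule 1).
Rule 2 applies to /f/ (between /o/ and /i/: between two vowels) → [v].
/i/ meets the environment for rule 1 (in an unstressed syllable) → [ə].
/p/ (between /i/ and /a/): no rule targets it → [p].
/a/ (word-final) fails the environment for rule 1, so it stays [a].

[fəvəˈpa]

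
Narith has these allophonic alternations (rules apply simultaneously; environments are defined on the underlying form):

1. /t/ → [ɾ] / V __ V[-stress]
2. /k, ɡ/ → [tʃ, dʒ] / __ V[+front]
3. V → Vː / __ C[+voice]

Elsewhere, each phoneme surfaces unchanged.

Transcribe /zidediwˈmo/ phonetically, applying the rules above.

/i/ — between /z/ and /d/, before a voiced consonant — surfaces as [iː] (rule 3).
/e/ (between /d/ and /d/) occurs before a voiced consonant → [eː] by rule 3.
/i/ (between /d/ and /w/): before a voiced consonant, so rule 3 applies → [iː].
/o/ (word-final) fails the environment for rule 3, so it stays [o].

[ziːdeːdiːwˈmo]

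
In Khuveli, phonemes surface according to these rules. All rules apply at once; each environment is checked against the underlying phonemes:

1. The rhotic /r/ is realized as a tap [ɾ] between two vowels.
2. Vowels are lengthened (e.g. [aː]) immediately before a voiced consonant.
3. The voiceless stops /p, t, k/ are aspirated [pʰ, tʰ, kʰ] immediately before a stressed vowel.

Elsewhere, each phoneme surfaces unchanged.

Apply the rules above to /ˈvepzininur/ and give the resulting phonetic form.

/v/ stays [v].
/e/ (between /v/ and /p/): rule 2 targets it, but not before a voiced consonant → unchanged [e].
/p/ (between /e/ and /z/): rule 3 targets it, but not immediately before a stressed vowel → unchanged [p].
/z/ stays [z].
/i/ (between /z/ and /n/): before a voiced consonant, so rule 2 applies → [iː].
/n/ (between /i/ and /i/) is unaffected → [n].
/i/ — between /n/ and /n/, before a voiced consonant — surfaces as [iː] (rule 2).
/n/ stays [n].
/u/ meets the environment for rule 2 (before a voiced consonant) → [uː].
/r/ (word-final) is in the target of rule 1 but the environment (between two vowels) is not met → [r].

[ˈvepziːniːnuːr]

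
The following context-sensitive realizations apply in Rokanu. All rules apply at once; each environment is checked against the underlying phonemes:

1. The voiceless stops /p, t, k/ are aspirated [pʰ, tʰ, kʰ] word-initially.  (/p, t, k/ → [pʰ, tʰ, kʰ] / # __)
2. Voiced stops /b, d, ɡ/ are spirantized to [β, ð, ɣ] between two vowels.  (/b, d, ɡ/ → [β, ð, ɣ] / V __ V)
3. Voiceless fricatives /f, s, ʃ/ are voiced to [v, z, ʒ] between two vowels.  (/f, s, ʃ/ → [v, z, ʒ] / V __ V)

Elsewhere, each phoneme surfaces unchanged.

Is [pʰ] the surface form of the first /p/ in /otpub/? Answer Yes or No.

No

/p/ (between /t/ and /u/) is in the target of rule 1 but the environment (word-initially) is not met → [p].
The actual realization is [p], not [pʰ].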